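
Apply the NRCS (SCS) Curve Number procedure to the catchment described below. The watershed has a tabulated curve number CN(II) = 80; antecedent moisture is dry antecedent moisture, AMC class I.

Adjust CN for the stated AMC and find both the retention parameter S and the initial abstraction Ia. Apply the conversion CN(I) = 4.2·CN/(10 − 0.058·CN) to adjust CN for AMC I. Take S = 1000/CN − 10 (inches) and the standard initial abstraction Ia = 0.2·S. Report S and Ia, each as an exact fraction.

CN(I) from CN(II)=80: (4.2·80)/(10 − 0.058·80) = 4200/67 ≈ 62.687
Retention S: 1000/CN − 10 with CN=62.687 → S = 125/21 ≈ 5.952 in
Initial abstraction Ia = S/5 = (125/21)/5 = 25/21 ≈ 1.190 in

S = 125/21 in ≈ 5.952 in; Ia = 25/21 in ≈ 1.190 in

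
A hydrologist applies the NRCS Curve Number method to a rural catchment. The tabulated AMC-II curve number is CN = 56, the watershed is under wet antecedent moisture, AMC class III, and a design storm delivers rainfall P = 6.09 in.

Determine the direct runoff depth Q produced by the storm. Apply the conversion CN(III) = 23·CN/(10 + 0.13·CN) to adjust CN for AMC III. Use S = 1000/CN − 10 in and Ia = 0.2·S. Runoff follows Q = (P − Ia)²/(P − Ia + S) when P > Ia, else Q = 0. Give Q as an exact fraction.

Wet (AMC III): CN(III) = 23·56/(10 + 0.13·56) = 1288/(432/25) = 4025/54 ≈ 74.537
Retention S: 1000/CN − 10 with CN=74.537 → S = 550/161 ≈ 3.416 in
Initial abstraction Ia = S/5 = (550/161)/5 = 110/161 ≈ 0.683 in
P − Ia = 6.090 − 0.683 = 87049/16100 ≈ 5.407 in (> 0, runoff occurs)
Q = (87049/16100)²/((87049/16100) + 550/161) = (7577528401/259210000)/(142049/16100) = 7577528401/2286988900 in ≈ 3.313 in

Q = 7577528401/2286988900 in ≈ 3.313 in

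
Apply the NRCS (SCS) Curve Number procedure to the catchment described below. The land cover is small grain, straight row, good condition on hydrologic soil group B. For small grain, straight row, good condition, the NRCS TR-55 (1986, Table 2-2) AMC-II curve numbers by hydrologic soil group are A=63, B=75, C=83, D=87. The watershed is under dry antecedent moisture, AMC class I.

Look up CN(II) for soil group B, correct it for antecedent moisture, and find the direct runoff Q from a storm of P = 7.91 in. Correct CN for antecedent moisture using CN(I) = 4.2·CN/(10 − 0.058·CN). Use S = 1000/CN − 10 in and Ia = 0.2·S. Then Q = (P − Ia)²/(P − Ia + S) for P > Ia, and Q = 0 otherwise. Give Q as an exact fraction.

Q = 1586667889/565947900 in ≈ 2.804 in

NRCS table: small grain, straight row, good condition, soil group B → CN(II) = 75
Adjust CN=75 to AMC I: 4.2·75/(10 − 0.058·75) → 315 ÷ (113/20) = 6300/113 ≈ 55.752
Max retention: S = 1000/(6300/113) − 10 = 500/63 in (≈ 7.937 in)
Ia = 0.2S: 0.2·7.937 = 1.587 in (exactly 100/63)
Excess rainfall: 7.910 − 1.587 = 6.323 in; P > Ia so Q > 0
Q: (39833/6300)² ÷ (89833/6300) = 1586667889/565947900 in (≈ 2.804 in)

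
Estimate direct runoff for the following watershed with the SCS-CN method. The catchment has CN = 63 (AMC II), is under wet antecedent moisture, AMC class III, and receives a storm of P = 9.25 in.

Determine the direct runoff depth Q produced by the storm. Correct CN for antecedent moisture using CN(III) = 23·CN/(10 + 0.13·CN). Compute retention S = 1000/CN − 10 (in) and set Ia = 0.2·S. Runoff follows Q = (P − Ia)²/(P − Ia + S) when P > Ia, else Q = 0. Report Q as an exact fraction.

CN(III) from CN(II)=63: (23·63)/(10 + 0.13·63) = 144900/1819 ≈ 79.659
Max retention: S = 1000/(144900/1819) − 10 = 3700/1449 in (≈ 2.553 in)
Initial abstraction Ia = S/5 = (3700/1449)/5 = 740/1449 ≈ 0.511 in
Since P=9.250 > Ia=0.511: effective rainfall P−Ia = 50653/5796 in
Runoff Q = (P−Ia)²/(P−Ia+S) = (8.739)²/(8.739+2.553) = 69343957/10253124 ≈ 6.763 in

Q = 69343957/10253124 in ≈ 6.763 in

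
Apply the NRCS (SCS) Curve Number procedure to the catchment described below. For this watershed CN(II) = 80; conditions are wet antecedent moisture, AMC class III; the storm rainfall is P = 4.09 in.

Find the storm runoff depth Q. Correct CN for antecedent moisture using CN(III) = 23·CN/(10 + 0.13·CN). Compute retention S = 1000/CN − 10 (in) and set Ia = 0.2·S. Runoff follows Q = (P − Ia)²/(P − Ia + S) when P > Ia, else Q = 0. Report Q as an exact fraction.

Q = 79334649/26236100 in ≈ 3.024 in

Adjust CN=80 to AMC III: 23·80/(10 + 0.13·80) → 1840 ÷ (102/5) = 4600/51 ≈ 90.196
Retention S: 1000/CN − 10 with CN=90.196 → S = 25/23 ≈ 1.087 in
Initial abstraction Ia = S/5 = (25/23)/5 = 5/23 ≈ 0.217 in
P − Ia = 4.090 − 0.217 = 8907/2300 ≈ 3.873 in (> 0, runoff occurs)
Q = (8907/2300)²/((8907/2300) + 25/23) = (79334649/5290000)/(11407/2300) = 79334649/26236100 in ≈ 3.024 in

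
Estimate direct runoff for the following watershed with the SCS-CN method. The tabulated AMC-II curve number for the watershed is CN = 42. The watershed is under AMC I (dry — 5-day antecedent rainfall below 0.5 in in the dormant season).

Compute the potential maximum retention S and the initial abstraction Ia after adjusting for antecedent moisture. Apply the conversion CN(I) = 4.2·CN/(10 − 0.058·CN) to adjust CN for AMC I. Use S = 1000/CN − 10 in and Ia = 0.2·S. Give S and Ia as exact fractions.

Dry (AMC I): CN(I) = 4.2·42/(10 − 0.058·42) = (882/5)/(1891/250) = 44100/1891 ≈ 23.321
S = 1000/(44100/1891) − 10 = 14500/441 in ≈ 32.880 in
Initial abstraction Ia = S/5 = (14500/441)/5 = 2900/441 ≈ 6.576 in

S = 14500/441 in ≈ 32.880 in; Ia = 2900/441 in ≈ 6.576 in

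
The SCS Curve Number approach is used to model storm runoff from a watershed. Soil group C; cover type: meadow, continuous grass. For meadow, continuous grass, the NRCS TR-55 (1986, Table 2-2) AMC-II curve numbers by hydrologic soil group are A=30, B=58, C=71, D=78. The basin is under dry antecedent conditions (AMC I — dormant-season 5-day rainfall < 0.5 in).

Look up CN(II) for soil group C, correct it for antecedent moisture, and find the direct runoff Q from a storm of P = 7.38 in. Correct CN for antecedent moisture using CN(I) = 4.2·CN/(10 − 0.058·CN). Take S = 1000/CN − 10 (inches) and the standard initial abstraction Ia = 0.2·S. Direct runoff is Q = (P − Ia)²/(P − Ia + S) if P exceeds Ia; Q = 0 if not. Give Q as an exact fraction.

NRCS table: meadow, continuous grass, soil group C → CN(II) = 71
Adjust CN=71 to AMC I: 4.2·71/(10 − 0.058·71) → (1491/5) ÷ (2941/500) = 149100/2941 ≈ 50.697
S = 1000/(149100/2941) − 10 = 14500/1491 in ≈ 9.725 in
Ia = 0.2·(14500/1491) = 2900/1491 in ≈ 1.945 in
P − Ia = 7.380 − 1.945 = 405179/74550 ≈ 5.435 in (> 0, runoff occurs)
Runoff Q = (P−Ia)²/(P−Ia+S) = (5.435)²/(5.435+9.725) = 164170022041/84254844450 ≈ 1.948 in

Q = 164170022041/84254844450 in ≈ 1.948 in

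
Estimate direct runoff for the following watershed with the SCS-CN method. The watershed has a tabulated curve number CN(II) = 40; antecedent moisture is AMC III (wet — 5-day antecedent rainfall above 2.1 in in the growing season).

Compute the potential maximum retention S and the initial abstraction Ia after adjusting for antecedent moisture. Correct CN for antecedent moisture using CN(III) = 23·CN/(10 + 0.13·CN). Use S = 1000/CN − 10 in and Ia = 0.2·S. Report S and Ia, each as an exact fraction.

S = 150/23 in ≈ 6.522 in; Ia = 30/23 in ≈ 1.304 in

Adjust CN=40 to AMC III: 23·40/(10 + 0.13·40) → 920 ÷ (76/5) = 1150/19 ≈ 60.526
S = 1000/(1150/19) − 10 = 150/23 in ≈ 6.522 in
Ia = 0.2·(150/23) = 30/23 in ≈ 1.304 in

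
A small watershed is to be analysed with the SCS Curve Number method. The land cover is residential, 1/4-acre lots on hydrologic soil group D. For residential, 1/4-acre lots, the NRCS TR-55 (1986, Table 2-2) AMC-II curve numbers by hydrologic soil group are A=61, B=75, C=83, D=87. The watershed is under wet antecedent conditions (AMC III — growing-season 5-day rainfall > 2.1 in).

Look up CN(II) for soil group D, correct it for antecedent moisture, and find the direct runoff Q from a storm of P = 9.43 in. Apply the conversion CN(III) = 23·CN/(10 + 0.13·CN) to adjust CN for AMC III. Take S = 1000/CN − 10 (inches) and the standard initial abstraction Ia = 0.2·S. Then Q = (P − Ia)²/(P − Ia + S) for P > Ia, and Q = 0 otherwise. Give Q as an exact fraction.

NRCS table: residential, 1/4-acre lots, soil group D → CN(II) = 87
Adjust CN=87 to AMC III: 23·87/(10 + 0.13·87) → 2001 ÷ (2131/100) = 200100/2131 ≈ 93.900
Max retention: S = 1000/(200100/2131) − 10 = 1300/2001 in (≈ 0.650 in)
Initial abstraction Ia = S/5 = (1300/2001)/5 = 260/2001 ≈ 0.130 in
Since P=9.430 > Ia=0.130: effective rainfall P−Ia = 1860943/200100 in
Runoff Q = (P−Ia)²/(P−Ia+S) = (9.300)²/(9.300+0.650) = 3463108849249/398387694300 ≈ 8.693 in

Q = 3463108849249/398387694300 in ≈ 8.693 in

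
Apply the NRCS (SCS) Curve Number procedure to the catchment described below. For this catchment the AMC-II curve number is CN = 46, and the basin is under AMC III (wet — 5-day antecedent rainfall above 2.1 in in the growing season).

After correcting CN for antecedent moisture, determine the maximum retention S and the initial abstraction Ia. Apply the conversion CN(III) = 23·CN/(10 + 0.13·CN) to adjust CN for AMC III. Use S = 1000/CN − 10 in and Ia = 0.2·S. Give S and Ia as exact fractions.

S = 2700/529 in ≈ 5.104 in; Ia = 540/529 in ≈ 1.021 in

Wet (AMC III): CN(III) = 23·46/(10 + 0.13·46) = 1058/(799/50) = 52900/799 ≈ 66.208
S = 1000/(52900/799) − 10 = 2700/529 in ≈ 5.104 in
Ia = 0.2S: 0.2·5.104 = 1.021 in (exactly 540/529)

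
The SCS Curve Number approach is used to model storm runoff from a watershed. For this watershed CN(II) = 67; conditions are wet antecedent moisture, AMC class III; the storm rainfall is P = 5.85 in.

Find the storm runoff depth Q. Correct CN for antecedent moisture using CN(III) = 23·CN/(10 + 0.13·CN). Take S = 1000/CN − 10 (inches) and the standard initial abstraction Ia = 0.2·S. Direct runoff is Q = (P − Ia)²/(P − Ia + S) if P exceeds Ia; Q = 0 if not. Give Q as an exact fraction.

Q = 9307135803/2394683180 in ≈ 3.887 in

Wet (AMC III): CN(III) = 23·67/(10 + 0.13·67) = 1541/(1871/100) = 154100/1871 ≈ 82.362
S = 1000/(154100/1871) − 10 = 3300/1541 in ≈ 2.141 in
Ia = 0.2S: 0.2·2.141 = 0.428 in (exactly 660/1541)
Since P=5.850 > Ia=0.428: effective rainfall P−Ia = 167097/30820 in
Runoff Q = (P−Ia)²/(P−Ia+S) = (5.422)²/(5.422+2.141) = 9307135803/2394683180 ≈ 3.887 in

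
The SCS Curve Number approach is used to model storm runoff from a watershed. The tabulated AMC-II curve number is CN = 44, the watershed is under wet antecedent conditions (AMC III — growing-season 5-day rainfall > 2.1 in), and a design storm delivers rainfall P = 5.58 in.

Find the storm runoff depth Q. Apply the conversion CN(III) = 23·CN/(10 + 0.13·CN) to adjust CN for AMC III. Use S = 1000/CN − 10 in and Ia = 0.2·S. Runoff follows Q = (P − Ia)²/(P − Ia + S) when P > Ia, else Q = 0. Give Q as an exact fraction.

Q = 3202088569/1601325550 in ≈ 2.000 in

Wet (AMC III): CN(III) = 23·44/(10 + 0.13·44) = 1012/(393/25) = 25300/393 ≈ 64.377
Max retention: S = 1000/(25300/393) − 10 = 1400/253 in (≈ 5.534 in)
Initial abstraction Ia = S/5 = (1400/253)/5 = 280/253 ≈ 1.107 in
Excess rainfall: 5.580 − 1.107 = 4.473 in; P > Ia so Q > 0
Q: (56587/12650)² ÷ (126587/12650) = 3202088569/1601325550 in (≈ 2.000 in)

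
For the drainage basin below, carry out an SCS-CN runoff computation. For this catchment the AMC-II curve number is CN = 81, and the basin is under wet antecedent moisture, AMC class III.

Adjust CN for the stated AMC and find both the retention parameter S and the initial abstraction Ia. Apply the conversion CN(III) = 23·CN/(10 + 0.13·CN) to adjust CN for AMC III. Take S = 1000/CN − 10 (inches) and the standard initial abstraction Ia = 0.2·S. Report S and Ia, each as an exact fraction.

S = 1900/1863 in ≈ 1.020 in; Ia = 380/1863 in ≈ 0.204 in

Wet (AMC III): CN(III) = 23·81/(10 + 0.13·81) = 1863/(2053/100) = 186300/2053 ≈ 90.745
Max retention: S = 1000/(186300/2053) − 10 = 1900/1863 in (≈ 1.020 in)
Ia = 0.2·(1900/1863) = 380/1863 in ≈ 0.204 in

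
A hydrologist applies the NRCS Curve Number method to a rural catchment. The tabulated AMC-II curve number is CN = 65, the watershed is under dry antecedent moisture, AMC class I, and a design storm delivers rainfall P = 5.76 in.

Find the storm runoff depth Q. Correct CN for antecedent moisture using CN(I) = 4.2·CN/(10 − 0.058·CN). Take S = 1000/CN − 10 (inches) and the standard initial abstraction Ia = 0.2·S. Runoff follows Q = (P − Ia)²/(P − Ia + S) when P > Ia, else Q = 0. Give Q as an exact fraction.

Dry (AMC I): CN(I) = 4.2·65/(10 − 0.058·65) = 273/(623/100) = 3900/89 ≈ 43.820
Max retention: S = 1000/(3900/89) − 10 = 500/39 in (≈ 12.821 in)
Ia = 0.2S: 0.2·12.821 = 2.564 in (exactly 100/39)
Since P=5.760 > Ia=2.564: effective rainfall P−Ia = 3116/975 in
Runoff Q = (P−Ia)²/(P−Ia+S) = (3.196)²/(3.196+12.821) = 606841/951600 ≈ 0.638 in

Q = 606841/951600 in ≈ 0.638 in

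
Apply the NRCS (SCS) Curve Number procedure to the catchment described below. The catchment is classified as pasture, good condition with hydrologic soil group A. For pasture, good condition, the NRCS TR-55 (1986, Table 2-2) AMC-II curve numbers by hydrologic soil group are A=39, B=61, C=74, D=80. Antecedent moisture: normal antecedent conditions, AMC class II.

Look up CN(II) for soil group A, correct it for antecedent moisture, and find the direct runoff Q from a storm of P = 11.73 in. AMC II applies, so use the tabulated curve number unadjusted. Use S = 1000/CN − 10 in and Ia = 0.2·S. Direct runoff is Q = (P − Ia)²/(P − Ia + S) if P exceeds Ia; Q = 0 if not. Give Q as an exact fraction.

Q = 1125401209/368733300 in ≈ 3.052 in

NRCS table: pasture, good condition, soil group A → CN(II) = 39
Average conditions: CN = 39 (no AMC adjustment).
S = 1000/39 − 10 = 610/39 in ≈ 15.641 in
Initial abstraction Ia = S/5 = (610/39)/5 = 122/39 ≈ 3.128 in
Excess rainfall: 11.730 − 3.128 = 8.602 in; P > Ia so Q > 0
Q = (33547/3900)²/((33547/3900) + 610/39) = (1125401209/15210000)/(94547/3900) = 1125401209/368733300 in ≈ 3.052 in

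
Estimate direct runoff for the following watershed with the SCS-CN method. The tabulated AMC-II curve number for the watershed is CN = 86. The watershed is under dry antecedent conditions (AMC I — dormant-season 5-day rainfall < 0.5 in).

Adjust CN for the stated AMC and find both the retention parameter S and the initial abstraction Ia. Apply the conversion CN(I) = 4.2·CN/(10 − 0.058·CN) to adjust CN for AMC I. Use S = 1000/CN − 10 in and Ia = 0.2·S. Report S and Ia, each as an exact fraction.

CN(I) from CN(II)=86: (4.2·86)/(10 − 0.058·86) = 12900/179 ≈ 72.067
Max retention: S = 1000/(12900/179) − 10 = 500/129 in (≈ 3.876 in)
Ia = 0.2·(500/129) = 100/129 in ≈ 0.775 in

S = 500/129 in ≈ 3.876 in; Ia = 100/129 in ≈ 0.775 in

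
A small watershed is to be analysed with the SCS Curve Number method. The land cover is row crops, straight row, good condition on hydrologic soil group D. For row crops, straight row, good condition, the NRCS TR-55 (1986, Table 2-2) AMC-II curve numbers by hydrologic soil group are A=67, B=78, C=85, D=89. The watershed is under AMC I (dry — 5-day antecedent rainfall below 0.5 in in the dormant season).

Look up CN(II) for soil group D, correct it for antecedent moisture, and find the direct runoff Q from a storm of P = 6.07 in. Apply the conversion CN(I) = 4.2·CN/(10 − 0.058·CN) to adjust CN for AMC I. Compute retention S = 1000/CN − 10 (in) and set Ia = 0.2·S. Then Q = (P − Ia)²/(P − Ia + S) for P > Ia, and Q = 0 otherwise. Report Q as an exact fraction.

NRCS table: row crops, straight row, good condition, soil group D → CN(II) = 89
Dry (AMC I): CN(I) = 4.2·89/(10 − 0.058·89) = (1869/5)/(2419/500) = 186900/2419 ≈ 77.263
Retention S: 1000/CN − 10 with CN=77.263 → S = 5500/1869 ≈ 2.943 in
Ia = 0.2·(5500/1869) = 1100/1869 in ≈ 0.589 in
Excess rainfall: 6.070 − 0.589 = 5.481 in; P > Ia so Q > 0
Runoff Q = (P−Ia)²/(P−Ia+S) = (5.481)²/(5.481+2.943) = 1049565417289/294270872700 ≈ 3.567 in

Q = 1049565417289/294270872700 in ≈ 3.567 in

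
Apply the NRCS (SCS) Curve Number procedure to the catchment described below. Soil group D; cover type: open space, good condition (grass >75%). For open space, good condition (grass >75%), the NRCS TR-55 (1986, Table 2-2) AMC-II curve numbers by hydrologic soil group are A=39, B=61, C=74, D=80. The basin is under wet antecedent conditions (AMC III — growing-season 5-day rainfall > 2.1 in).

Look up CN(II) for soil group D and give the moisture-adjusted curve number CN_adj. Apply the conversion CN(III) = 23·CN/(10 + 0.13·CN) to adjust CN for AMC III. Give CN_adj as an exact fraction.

CN_adj = 4600/51 ≈ 90.196

NRCS table: open space, good condition (grass >75%), soil group D → CN(II) = 80
Adjust CN=80 to AMC III: 23·80/(10 + 0.13·80) → 1840 ÷ (102/5) = 4600/51 ≈ 90.196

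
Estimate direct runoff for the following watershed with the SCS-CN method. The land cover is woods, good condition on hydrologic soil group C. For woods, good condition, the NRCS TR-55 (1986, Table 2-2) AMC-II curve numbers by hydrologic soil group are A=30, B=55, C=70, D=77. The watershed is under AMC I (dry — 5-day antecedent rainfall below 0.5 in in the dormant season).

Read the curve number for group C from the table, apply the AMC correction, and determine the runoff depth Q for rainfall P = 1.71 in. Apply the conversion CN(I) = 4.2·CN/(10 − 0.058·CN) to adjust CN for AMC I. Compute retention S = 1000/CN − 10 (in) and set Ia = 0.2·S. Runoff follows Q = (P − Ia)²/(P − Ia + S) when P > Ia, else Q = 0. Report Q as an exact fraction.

NRCS table: woods, good condition, soil group C → CN(II) = 70
CN(I) from CN(II)=70: (4.2·70)/(10 − 0.058·70) = 4900/99 ≈ 49.495
S = 1000/(4900/99) − 10 = 500/49 in ≈ 10.204 in
Initial abstraction Ia = S/5 = (500/49)/5 = 100/49 ≈ 2.041 in
P = 1.710 ≤ Ia = 2.041 in: entire storm abstracted, Q = 0.

Q = 0 in ≈ 0.000 in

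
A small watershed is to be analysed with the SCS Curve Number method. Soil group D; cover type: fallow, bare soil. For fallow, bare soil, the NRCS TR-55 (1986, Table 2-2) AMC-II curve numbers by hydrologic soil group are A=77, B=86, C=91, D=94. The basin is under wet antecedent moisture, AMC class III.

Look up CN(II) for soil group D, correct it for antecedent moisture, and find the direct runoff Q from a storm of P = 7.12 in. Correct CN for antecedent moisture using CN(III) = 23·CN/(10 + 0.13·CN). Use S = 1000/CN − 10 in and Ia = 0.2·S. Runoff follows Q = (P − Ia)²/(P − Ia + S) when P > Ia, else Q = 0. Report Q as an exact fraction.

Q = 18224841362/2681123225 in ≈ 6.797 in

NRCS table: fallow, bare soil, soil group D → CN(II) = 94
Adjust CN=94 to AMC III: 23·94/(10 + 0.13·94) → 2162 ÷ (1111/50) = 108100/1111 ≈ 97.300
Retention S: 1000/CN − 10 with CN=97.300 → S = 300/1081 ≈ 0.278 in
Ia = 0.2S: 0.2·0.278 = 0.056 in (exactly 60/1081)
P − Ia = 7.120 − 0.056 = 190918/27025 ≈ 7.064 in (> 0, runoff occurs)
Q = (190918/27025)²/((190918/27025) + 300/1081) = (36449682724/730350625)/(198418/27025) = 18224841362/2681123225 in ≈ 6.797 in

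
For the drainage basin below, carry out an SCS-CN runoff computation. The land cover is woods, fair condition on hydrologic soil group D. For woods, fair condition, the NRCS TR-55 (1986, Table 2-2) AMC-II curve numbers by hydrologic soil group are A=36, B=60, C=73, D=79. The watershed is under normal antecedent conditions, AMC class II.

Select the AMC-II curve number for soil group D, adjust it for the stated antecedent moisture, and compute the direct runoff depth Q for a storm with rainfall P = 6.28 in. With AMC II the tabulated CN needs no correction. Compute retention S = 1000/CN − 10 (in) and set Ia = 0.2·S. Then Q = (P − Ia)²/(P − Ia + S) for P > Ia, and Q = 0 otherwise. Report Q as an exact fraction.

NRCS table: woods, fair condition, soil group D → CN(II) = 79
CN(II) = 79; AMC II needs no correction.
Max retention: S = 1000/79 − 10 = 210/79 in (≈ 2.658 in)
Ia = 0.2·(210/79) = 42/79 in ≈ 0.532 in
P − Ia = 6.280 − 0.532 = 11353/1975 ≈ 5.748 in (> 0, runoff occurs)
Runoff Q = (P−Ia)²/(P−Ia+S) = (5.748)²/(5.748+2.658) = 128890609/32790925 ≈ 3.931 in

Q = 128890609/32790925 in ≈ 3.931 in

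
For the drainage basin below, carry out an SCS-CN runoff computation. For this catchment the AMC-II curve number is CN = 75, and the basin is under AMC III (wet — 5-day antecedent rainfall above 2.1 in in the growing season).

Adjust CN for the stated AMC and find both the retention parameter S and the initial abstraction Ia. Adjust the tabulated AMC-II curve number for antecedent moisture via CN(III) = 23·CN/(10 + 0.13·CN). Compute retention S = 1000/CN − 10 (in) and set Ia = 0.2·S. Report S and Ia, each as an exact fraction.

S = 100/69 in ≈ 1.449 in; Ia = 20/69 in ≈ 0.290 in

Wet (AMC III): CN(III) = 23·75/(10 + 0.13·75) = 1725/(79/4) = 6900/79 ≈ 87.342
S = 1000/(6900/79) − 10 = 100/69 in ≈ 1.449 in
Initial abstraction Ia = S/5 = (100/69)/5 = 20/69 ≈ 0.290 in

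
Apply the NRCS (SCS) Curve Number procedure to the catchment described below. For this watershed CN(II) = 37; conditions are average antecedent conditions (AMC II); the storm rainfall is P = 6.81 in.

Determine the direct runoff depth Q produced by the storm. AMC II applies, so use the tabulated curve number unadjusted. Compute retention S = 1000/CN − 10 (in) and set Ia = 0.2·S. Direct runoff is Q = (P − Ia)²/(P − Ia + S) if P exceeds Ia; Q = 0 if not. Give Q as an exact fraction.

Q = 52894803/93236300 in ≈ 0.567 in

Average conditions: CN = 37 (no AMC adjustment).
Retention S: 1000/CN − 10 with CN=37.000 → S = 630/37 ≈ 17.027 in
Initial abstraction Ia = S/5 = (630/37)/5 = 126/37 ≈ 3.405 in
Since P=6.810 > Ia=3.405: effective rainfall P−Ia = 12597/3700 in
Runoff Q = (P−Ia)²/(P−Ia+S) = (3.405)²/(3.405+17.027) = 52894803/93236300 ≈ 0.567 in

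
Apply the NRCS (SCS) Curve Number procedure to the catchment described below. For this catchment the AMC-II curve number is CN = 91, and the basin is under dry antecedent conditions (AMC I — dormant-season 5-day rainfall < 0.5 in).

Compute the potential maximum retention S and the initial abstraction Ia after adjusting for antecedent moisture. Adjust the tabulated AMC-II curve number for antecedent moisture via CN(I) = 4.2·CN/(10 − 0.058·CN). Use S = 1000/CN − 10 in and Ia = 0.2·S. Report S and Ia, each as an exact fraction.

Adjust CN=91 to AMC I: 4.2·91/(10 − 0.058·91) → (1911/5) ÷ (2361/500) = 63700/787 ≈ 80.940
S = 1000/(63700/787) − 10 = 1500/637 in ≈ 2.355 in
Initial abstraction Ia = S/5 = (1500/637)/5 = 300/637 ≈ 0.471 in

S = 1500/637 in ≈ 2.355 in; Ia = 300/637 in ≈ 0.471 in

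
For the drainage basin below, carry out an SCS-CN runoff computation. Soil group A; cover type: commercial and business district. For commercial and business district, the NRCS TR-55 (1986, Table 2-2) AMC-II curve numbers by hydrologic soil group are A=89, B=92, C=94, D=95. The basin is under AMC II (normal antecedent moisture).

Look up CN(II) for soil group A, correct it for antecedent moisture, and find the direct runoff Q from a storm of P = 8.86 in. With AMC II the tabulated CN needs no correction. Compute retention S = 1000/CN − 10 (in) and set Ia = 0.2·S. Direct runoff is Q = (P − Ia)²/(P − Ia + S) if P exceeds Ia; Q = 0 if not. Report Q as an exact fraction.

NRCS table: commercial and business district, soil group A → CN(II) = 89
CN(II) = 89; AMC II needs no correction.
Max retention: S = 1000/89 − 10 = 110/89 in (≈ 1.236 in)
Initial abstraction Ia = S/5 = (110/89)/5 = 22/89 ≈ 0.247 in
Excess rainfall: 8.860 − 0.247 = 8.613 in; P > Ia so Q > 0
Runoff Q = (P−Ia)²/(P−Ia+S) = (8.613)²/(8.613+1.236) = 1468958929/195030150 ≈ 7.532 in

Q = 1468958929/195030150 in ≈ 7.532 in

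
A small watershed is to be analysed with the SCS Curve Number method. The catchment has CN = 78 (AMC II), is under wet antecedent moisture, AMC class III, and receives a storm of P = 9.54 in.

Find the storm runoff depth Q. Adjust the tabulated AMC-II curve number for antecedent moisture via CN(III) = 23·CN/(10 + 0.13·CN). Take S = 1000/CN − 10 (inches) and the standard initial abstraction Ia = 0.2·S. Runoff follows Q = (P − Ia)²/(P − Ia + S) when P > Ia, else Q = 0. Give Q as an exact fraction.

CN(III) from CN(II)=78: (23·78)/(10 + 0.13·78) = 89700/1007 ≈ 89.076
S = 1000/(89700/1007) − 10 = 1100/897 in ≈ 1.226 in
Ia = 0.2·(1100/897) = 220/897 in ≈ 0.245 in
Excess rainfall: 9.540 − 0.245 = 9.295 in; P > Ia so Q > 0
Q = (416869/44850)²/((416869/44850) + 1100/897) = (173779763161/2011522500)/(471869/44850) = 173779763161/21163324650 in ≈ 8.211 in

Q = 173779763161/21163324650 in ≈ 8.211 in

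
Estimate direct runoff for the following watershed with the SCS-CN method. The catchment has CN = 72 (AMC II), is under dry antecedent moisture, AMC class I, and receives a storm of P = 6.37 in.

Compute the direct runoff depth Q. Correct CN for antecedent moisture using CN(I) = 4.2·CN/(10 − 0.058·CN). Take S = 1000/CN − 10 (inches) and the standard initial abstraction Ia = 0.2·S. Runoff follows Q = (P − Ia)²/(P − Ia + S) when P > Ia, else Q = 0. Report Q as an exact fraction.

Dry (AMC I): CN(I) = 4.2·72/(10 − 0.058·72) = (1512/5)/(728/125) = 675/13 ≈ 51.923
Max retention: S = 1000/(675/13) − 10 = 250/27 in (≈ 9.259 in)
Ia = 0.2S: 0.2·9.259 = 1.852 in (exactly 50/27)
Excess rainfall: 6.370 − 1.852 = 4.518 in; P > Ia so Q > 0
Q: (12199/2700)² ÷ (37199/2700) = 148815601/100437300 in (≈ 1.482 in)

Q = 148815601/100437300 in ≈ 1.482 in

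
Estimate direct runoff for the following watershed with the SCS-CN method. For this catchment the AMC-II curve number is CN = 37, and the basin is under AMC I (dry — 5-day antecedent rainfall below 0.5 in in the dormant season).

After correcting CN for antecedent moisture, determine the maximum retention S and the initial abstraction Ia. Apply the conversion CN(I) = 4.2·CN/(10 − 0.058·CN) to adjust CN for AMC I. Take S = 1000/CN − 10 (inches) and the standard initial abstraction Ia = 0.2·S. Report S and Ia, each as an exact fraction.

S = 1500/37 in ≈ 40.541 in; Ia = 300/37 in ≈ 8.108 in

Adjust CN=37 to AMC I: 4.2·37/(10 − 0.058·37) → (777/5) ÷ (3927/500) = 3700/187 ≈ 19.786
Retention S: 1000/CN − 10 with CN=19.786 → S = 1500/37 ≈ 40.541 in
Initial abstraction Ia = S/5 = (1500/37)/5 = 300/37 ≈ 8.108 in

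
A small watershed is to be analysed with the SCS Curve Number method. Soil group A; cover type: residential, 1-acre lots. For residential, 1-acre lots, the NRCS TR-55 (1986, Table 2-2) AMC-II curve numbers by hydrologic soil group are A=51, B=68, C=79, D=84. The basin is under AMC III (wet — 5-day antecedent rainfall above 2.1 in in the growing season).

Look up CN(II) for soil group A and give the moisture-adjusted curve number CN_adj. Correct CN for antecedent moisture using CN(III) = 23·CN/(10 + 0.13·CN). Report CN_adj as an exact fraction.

CN_adj = 117300/1663 ≈ 70.535

NRCS table: residential, 1-acre lots, soil group A → CN(II) = 51
Adjust CN=51 to AMC III: 23·51/(10 + 0.13·51) → 1173 ÷ (1663/100) = 117300/1663 ≈ 70.535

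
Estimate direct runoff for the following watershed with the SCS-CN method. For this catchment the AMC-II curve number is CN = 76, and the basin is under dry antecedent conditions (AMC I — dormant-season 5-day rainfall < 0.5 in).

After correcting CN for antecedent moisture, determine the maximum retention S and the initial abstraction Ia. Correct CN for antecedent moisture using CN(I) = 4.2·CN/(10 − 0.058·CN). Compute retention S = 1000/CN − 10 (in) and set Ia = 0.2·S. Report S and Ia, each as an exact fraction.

S = 1000/133 in ≈ 7.519 in; Ia = 200/133 in ≈ 1.504 in

Adjust CN=76 to AMC I: 4.2·76/(10 − 0.058·76) → (1596/5) ÷ (699/125) = 13300/233 ≈ 57.082
Retention S: 1000/CN − 10 with CN=57.082 → S = 1000/133 ≈ 7.519 in
Ia = 0.2·(1000/133) = 200/133 in ≈ 1.504 in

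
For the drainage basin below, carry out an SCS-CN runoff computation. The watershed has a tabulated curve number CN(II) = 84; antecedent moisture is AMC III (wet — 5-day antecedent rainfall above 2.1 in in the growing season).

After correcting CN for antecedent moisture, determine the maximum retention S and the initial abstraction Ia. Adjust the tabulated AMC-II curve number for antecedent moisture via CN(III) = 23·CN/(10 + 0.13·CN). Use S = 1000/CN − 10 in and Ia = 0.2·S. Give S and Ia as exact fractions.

CN(III) from CN(II)=84: (23·84)/(10 + 0.13·84) = 48300/523 ≈ 92.352
Max retention: S = 1000/(48300/523) − 10 = 400/483 in (≈ 0.828 in)
Initial abstraction Ia = S/5 = (400/483)/5 = 80/483 ≈ 0.166 in

S = 400/483 in ≈ 0.828 in; Ia = 80/483 in ≈ 0.166 in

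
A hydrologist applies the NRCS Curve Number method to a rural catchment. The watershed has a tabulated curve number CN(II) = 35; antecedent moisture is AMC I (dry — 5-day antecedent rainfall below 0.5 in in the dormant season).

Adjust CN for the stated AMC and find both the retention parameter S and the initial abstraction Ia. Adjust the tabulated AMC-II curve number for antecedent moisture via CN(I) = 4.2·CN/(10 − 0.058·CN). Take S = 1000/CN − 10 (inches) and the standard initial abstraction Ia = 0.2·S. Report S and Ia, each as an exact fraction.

Adjust CN=35 to AMC I: 4.2·35/(10 − 0.058·35) → 147 ÷ (797/100) = 14700/797 ≈ 18.444
S = 1000/(14700/797) − 10 = 6500/147 in ≈ 44.218 in
Initial abstraction Ia = S/5 = (6500/147)/5 = 1300/147 ≈ 8.844 in

S = 6500/147 in ≈ 44.218 in; Ia = 1300/147 in ≈ 8.844 in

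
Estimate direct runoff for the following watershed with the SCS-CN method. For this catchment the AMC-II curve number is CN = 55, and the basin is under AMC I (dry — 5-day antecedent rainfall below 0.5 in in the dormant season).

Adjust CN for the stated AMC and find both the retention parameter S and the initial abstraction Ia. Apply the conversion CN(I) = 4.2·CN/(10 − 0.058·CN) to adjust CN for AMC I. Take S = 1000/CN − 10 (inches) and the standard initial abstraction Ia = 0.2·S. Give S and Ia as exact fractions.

S = 1500/77 in ≈ 19.481 in; Ia = 300/77 in ≈ 3.896 in

Dry (AMC I): CN(I) = 4.2·55/(10 − 0.058·55) = 231/(681/100) = 7700/227 ≈ 33.921
Max retention: S = 1000/(7700/227) − 10 = 1500/77 in (≈ 19.481 in)
Ia = 0.2·(1500/77) = 300/77 in ≈ 3.896 in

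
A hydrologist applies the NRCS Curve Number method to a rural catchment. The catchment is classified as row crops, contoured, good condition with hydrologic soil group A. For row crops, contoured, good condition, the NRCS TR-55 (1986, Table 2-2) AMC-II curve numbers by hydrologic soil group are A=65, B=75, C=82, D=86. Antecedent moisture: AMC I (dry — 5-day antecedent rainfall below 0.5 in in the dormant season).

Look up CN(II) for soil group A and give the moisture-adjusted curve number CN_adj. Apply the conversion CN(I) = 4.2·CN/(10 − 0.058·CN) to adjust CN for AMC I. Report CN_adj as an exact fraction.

CN_adj = 3900/89 ≈ 43.820

NRCS table: row crops, contoured, good condition, soil group A → CN(II) = 65
Dry (AMC I): CN(I) = 4.2·65/(10 − 0.058·65) = 273/(623/100) = 3900/89 ≈ 43.820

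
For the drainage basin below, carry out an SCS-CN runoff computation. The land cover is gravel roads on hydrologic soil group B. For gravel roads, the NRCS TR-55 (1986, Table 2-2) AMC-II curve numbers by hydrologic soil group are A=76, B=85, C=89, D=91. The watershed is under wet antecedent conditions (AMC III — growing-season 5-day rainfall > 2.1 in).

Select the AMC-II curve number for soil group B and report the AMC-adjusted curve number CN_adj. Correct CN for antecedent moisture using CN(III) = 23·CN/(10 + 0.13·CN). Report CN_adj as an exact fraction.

NRCS table: gravel roads, soil group B → CN(II) = 85
Wet (AMC III): CN(III) = 23·85/(10 + 0.13·85) = 1955/(421/20) = 39100/421 ≈ 92.874

CN_adj = 39100/421 ≈ 92.874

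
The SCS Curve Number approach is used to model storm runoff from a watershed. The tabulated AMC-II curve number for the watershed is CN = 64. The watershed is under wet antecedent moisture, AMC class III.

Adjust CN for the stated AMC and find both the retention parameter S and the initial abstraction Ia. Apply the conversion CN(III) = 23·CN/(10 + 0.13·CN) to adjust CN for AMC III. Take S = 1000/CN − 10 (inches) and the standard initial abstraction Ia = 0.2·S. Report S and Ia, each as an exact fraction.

Wet (AMC III): CN(III) = 23·64/(10 + 0.13·64) = 1472/(458/25) = 18400/229 ≈ 80.349
Retention S: 1000/CN − 10 with CN=80.349 → S = 225/92 ≈ 2.446 in
Initial abstraction Ia = S/5 = (225/92)/5 = 45/92 ≈ 0.489 in

S = 225/92 in ≈ 2.446 in; Ia = 45/92 in ≈ 0.489 in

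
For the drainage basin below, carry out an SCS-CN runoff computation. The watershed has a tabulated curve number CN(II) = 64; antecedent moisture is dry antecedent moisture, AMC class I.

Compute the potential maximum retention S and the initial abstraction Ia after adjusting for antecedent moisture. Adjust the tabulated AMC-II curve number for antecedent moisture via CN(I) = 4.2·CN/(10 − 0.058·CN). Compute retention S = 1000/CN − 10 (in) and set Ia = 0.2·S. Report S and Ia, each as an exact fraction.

CN(I) from CN(II)=64: (4.2·64)/(10 − 0.058·64) = 5600/131 ≈ 42.748
S = 1000/(5600/131) − 10 = 375/28 in ≈ 13.393 in
Ia = 0.2S: 0.2·13.393 = 2.679 in (exactly 75/28)

S = 375/28 in ≈ 13.393 in; Ia = 75/28 in ≈ 2.679 in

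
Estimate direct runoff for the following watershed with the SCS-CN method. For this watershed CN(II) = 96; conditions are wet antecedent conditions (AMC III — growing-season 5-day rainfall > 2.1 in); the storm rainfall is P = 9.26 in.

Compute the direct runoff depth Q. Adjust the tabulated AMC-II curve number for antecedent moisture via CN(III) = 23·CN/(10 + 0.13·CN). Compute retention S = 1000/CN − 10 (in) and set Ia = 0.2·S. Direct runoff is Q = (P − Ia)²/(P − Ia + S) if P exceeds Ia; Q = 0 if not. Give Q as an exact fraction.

Wet (AMC III): CN(III) = 23·96/(10 + 0.13·96) = 2208/(562/25) = 27600/281 ≈ 98.221
S = 1000/(27600/281) − 10 = 25/138 in ≈ 0.181 in
Ia = 0.2·(25/138) = 5/138 in ≈ 0.036 in
Since P=9.260 > Ia=0.036: effective rainfall P−Ia = 15911/1725 in
Runoff Q = (P−Ia)²/(P−Ia+S) = (9.224)²/(9.224+0.181) = 506319842/55971075 ≈ 9.046 in

Q = 506319842/55971075 in ≈ 9.046 in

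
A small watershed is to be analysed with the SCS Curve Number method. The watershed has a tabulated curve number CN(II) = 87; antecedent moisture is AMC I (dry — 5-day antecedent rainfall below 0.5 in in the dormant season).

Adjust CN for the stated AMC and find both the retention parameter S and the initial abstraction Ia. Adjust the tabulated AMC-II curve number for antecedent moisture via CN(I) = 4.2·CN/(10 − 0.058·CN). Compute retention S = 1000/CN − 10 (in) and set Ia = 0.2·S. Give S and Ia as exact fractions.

S = 6500/1827 in ≈ 3.558 in; Ia = 1300/1827 in ≈ 0.712 in

CN(I) from CN(II)=87: (4.2·87)/(10 − 0.058·87) = 182700/2477 ≈ 73.759
Retention S: 1000/CN − 10 with CN=73.759 → S = 6500/1827 ≈ 3.558 in
Initial abstraction Ia = S/5 = (6500/1827)/5 = 1300/1827 ≈ 0.712 in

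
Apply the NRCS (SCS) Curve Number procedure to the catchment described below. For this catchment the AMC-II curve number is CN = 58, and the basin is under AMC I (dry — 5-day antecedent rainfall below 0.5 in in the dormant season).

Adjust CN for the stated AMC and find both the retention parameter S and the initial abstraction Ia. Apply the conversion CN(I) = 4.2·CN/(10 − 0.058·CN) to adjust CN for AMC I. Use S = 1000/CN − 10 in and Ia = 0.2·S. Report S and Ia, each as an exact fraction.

Adjust CN=58 to AMC I: 4.2·58/(10 − 0.058·58) → (1218/5) ÷ (1659/250) = 2900/79 ≈ 36.709
Max retention: S = 1000/(2900/79) − 10 = 500/29 in (≈ 17.241 in)
Initial abstraction Ia = S/5 = (500/29)/5 = 100/29 ≈ 3.448 in

S = 500/29 in ≈ 17.241 in; Ia = 100/29 in ≈ 3.448 in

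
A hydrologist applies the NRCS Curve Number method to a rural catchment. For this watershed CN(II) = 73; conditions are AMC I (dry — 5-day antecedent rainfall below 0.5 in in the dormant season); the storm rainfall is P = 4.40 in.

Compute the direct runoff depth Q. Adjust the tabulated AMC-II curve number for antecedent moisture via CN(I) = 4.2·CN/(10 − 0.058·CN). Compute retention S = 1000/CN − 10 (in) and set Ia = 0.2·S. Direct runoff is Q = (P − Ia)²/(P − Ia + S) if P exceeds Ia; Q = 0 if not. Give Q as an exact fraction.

Q = 22727282/37356655 in ≈ 0.608 in

CN(I) from CN(II)=73: (4.2·73)/(10 − 0.058·73) = 51100/961 ≈ 53.174
Max retention: S = 1000/(51100/961) − 10 = 4500/511 in (≈ 8.806 in)
Initial abstraction Ia = S/5 = (4500/511)/5 = 900/511 ≈ 1.761 in
P − Ia = 4.400 − 1.761 = 6742/2555 ≈ 2.639 in (> 0, runoff occurs)
Runoff Q = (P−Ia)²/(P−Ia+S) = (2.639)²/(2.639+8.806) = 22727282/37356655 ≈ 0.608 in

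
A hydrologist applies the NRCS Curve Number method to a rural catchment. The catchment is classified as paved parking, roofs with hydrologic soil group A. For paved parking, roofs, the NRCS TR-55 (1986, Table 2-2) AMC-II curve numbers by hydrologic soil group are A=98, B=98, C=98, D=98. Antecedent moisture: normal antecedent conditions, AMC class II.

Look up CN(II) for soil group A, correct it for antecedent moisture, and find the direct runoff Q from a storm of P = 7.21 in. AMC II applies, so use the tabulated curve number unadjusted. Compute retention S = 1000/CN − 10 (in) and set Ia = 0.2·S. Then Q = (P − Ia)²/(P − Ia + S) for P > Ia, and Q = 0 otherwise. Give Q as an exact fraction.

NRCS table: paved parking, roofs, soil group A → CN(II) = 98
AMC II — tabulated CN = 98 applies directly.
S = 1000/98 − 10 = 10/49 in ≈ 0.204 in
Ia = 0.2·(10/49) = 2/49 in ≈ 0.041 in
Since P=7.210 > Ia=0.041: effective rainfall P−Ia = 35129/4900 in
Q = (35129/4900)²/((35129/4900) + 10/49) = (1234046641/24010000)/(36129/4900) = 1234046641/177032100 in ≈ 6.971 in

Q = 1234046641/177032100 in ≈ 6.971 in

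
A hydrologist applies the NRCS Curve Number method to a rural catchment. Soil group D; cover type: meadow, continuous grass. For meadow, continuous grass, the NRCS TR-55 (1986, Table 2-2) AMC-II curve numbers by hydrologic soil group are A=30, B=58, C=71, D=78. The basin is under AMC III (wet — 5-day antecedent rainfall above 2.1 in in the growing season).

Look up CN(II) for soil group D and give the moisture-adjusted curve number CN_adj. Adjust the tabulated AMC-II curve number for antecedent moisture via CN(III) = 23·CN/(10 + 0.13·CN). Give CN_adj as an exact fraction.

CN_adj = 89700/1007 ≈ 89.076

NRCS table: meadow, continuous grass, soil group D → CN(II) = 78
Wet (AMC III): CN(III) = 23·78/(10 + 0.13·78) = 1794/(1007/50) = 89700/1007 ≈ 89.076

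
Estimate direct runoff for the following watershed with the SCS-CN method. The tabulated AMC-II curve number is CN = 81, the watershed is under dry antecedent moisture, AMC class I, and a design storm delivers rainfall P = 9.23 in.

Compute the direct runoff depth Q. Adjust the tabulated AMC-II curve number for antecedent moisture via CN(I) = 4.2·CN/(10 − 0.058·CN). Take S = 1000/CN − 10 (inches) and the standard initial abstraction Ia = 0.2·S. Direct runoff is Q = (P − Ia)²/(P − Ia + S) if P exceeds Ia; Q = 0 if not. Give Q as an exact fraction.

Q = 1904463480529/396336912300 in ≈ 4.805 in

Adjust CN=81 to AMC I: 4.2·81/(10 − 0.058·81) → (1701/5) ÷ (2651/500) = 170100/2651 ≈ 64.164
Retention S: 1000/CN − 10 with CN=64.164 → S = 9500/1701 ≈ 5.585 in
Ia = 0.2·(9500/1701) = 1900/1701 in ≈ 1.117 in
Since P=9.230 > Ia=1.117: effective rainfall P−Ia = 1380023/170100 in
Q: (1380023/170100)² ÷ (2330023/170100) = 1904463480529/396336912300 in (≈ 4.805 in)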